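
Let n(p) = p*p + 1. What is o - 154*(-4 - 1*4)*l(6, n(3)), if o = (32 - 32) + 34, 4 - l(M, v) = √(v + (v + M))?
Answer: 4962 - 1232*√26 ≈ -1320.0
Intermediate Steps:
n(p) = 1 + p² (n(p) = p² + 1 = 1 + p²)
l(M, v) = 4 - √(M + 2*v) (l(M, v) = 4 - √(v + (v + M)) = 4 - √(v + (M + v)) = 4 - √(M + 2*v))
o = 34 (o = 0 + 34 = 34)
o - 154*(-4 - 1*4)*l(6, n(3)) = 34 - 154*(-4 - 1*4)*(4 - √(6 + 2*(1 + 3²))) = 34 - 154*(-4 - 4)*(4 - √(6 + 2*(1 + 9))) = 34 - (-1232)*(4 - √(6 + 2*10)) = 34 - (-1232)*(4 - √(6 + 20)) = 34 - (-1232)*(4 - √26) = 34 - 154*(-32 + 8*√26) = 34 + (4928 - 1232*√26) = 4962 - 1232*√26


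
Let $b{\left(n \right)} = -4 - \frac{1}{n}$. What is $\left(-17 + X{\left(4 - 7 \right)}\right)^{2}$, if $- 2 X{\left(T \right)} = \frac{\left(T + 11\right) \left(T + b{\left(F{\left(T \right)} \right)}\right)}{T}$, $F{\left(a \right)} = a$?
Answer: $\frac{54289}{81} \approx 670.23$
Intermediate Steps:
$X{\left(T \right)} = - \frac{\left(11 + T\right) \left(-4 + T - \frac{1}{T}\right)}{2 T}$ ($X{\left(T \right)} = - \frac{\left(T + 11\right) \left(T - \left(4 + \frac{1}{T}\right)\right) \frac{1}{T}}{2} = - \frac{\left(11 + T\right) \left(-4 + T - \frac{1}{T}\right) \frac{1}{T}}{2} = - \frac{\frac{1}{T} \left(11 + T\right) \left(-4 + T - \frac{1}{T}\right)}{2} = - \frac{\left(11 + T\right) \left(-4 + T - \frac{1}{T}\right)}{2 T}$)
$\left(-17 + X{\left(4 - 7 \right)}\right)^{2} = \left(-17 + \frac{11 + 44 \left(4 - 7\right) - \left(4 - 7\right) \left(-1 + \left(4 - 7\right) \left(7 + \left(4 - 7\right)\right)\right)}{2 \left(4 - 7\right)^{2}}\right)^{2} = \left(-17 + \frac{11 + 44 \left(-3\right) - - 3 \left(-1 - 3 \left(7 - 3\right)\right)}{2 \cdot 9}\right)^{2} = \left(-17 + \frac{1}{2} \cdot \frac{1}{9} \left(11 - 132 - - 3 \left(-1 - 12\right)\right)\right)^{2} = \left(-17 + \frac{1}{2} \cdot \frac{1}{9} \left(11 - 132 - \left(-3\right) \left(-13\right)\right)\right)^{2} = \left(-17 + \frac{1}{2} \cdot \frac{1}{9} \left(11 - 132 - 39\right)\right)^{2} = \left(-17 + \frac{1}{2} \cdot \frac{1}{9} \left(-160\right)\right)^{2} = \left(-17 - \frac{80}{9}\right)^{2} = \left(- \frac{233}{9}\right)^{2} = \frac{54289}{81}$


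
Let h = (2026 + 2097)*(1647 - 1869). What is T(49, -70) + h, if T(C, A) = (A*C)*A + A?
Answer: -675276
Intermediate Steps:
h = -915306 (h = 4123*(-222) = -915306)
T(C, A) = A + C*A**2 (T(C, A) = C*A**2 + A = A + C*A**2)
T(49, -70) + h = -70*(1 - 70*49) - 915306 = -70*(1 - 3430) - 915306 = -70*(-3429) - 915306 = 240030 - 915306 = -675276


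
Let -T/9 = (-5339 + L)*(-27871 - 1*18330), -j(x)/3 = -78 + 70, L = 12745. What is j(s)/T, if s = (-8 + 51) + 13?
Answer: 4/513246909 ≈ 7.7935e-9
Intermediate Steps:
s = 56 (s = 43 + 13 = 56)
j(x) = 24 (j(x) = -3*(-78 + 70) = -3*(-8) = 24)
T = 3079481454 (T = -9*(-5339 + 12745)*(-27871 - 1*18330) = -66654*(-27871 - 18330) = -66654*(-46201) = -9*(-342164606) = 3079481454)
j(s)/T = 24/3079481454 = 24*(1/3079481454) = 4/513246909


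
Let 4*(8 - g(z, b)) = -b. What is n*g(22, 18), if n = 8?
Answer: 100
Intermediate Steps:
g(z, b) = 8 + b/4 (g(z, b) = 8 - (-1)*b/4 = 8 + b/4)
n*g(22, 18) = 8*(8 + (¼)*18) = 8*(8 + 9/2) = 8*(25/2) = 100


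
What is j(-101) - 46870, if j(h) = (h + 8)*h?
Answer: -37477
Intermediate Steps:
j(h) = h*(8 + h) (j(h) = (8 + h)*h = h*(8 + h))
j(-101) - 46870 = -101*(8 - 101) - 46870 = -101*(-93) - 46870 = 9393 - 46870 = -37477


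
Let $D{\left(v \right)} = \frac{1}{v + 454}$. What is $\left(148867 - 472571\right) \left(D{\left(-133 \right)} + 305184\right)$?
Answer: $- \frac{31711359696760}{321} \approx -9.8789 \cdot 10^{10}$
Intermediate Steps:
$D{\left(v \right)} = \frac{1}{454 + v}$
$\left(148867 - 472571\right) \left(D{\left(-133 \right)} + 305184\right) = \left(148867 - 472571\right) \left(\frac{1}{454 - 133} + 305184\right) = - 323704 \left(\frac{1}{321} + 305184\right) = \left(-323704\right) \frac{97964065}{321} = - \frac{31711359696760}{321}$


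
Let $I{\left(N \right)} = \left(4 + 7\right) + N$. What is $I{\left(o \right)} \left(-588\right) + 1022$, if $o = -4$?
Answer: $-3094$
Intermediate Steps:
$I{\left(N \right)} = 11 + N$
$I{\left(o \right)} \left(-588\right) + 1022 = \left(11 - 4\right) \left(-588\right) + 1022 = 7 \left(-588\right) + 1022 = -4116 + 1022 = -3094$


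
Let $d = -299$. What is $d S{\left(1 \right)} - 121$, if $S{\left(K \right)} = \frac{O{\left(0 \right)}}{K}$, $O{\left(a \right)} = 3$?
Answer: $-1018$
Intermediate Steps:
$S{\left(K \right)} = \frac{3}{K}$
$d S{\left(1 \right)} - 121 = - 299 \cdot \frac{3}{1} - 121 = - 299 \cdot 3 \cdot 1 - 121 = \left(-299\right) 3 - 121 = -897 - 121 = -1018$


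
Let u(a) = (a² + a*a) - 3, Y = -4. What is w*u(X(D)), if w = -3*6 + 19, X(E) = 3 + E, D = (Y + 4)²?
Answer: 15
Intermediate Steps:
D = 0 (D = (-4 + 4)² = 0² = 0)
u(a) = -3 + 2*a² (u(a) = (a² + a²) - 3 = 2*a² - 3 = -3 + 2*a²)
w = 1 (w = -18 + 19 = 1)
w*u(X(D)) = 1*(-3 + 2*(3 + 0)²) = 1*(-3 + 2*3²) = 1*(-3 + 2*9) = 1*(-3 + 18) = 1*15 = 15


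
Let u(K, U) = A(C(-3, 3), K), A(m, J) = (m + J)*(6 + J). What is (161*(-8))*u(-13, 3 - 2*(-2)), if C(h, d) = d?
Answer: -90160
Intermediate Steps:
A(m, J) = (6 + J)*(J + m) (A(m, J) = (J + m)*(6 + J) = (6 + J)*(J + m))
u(K, U) = 18 + K² + 9*K (u(K, U) = K² + 6*K + 6*3 + K*3 = K² + 6*K + 18 + 3*K = 18 + K² + 9*K)
(161*(-8))*u(-13, 3 - 2*(-2)) = (161*(-8))*(18 + (-13)² + 9*(-13)) = -1288*(18 + 169 - 117) = -1288*70 = -90160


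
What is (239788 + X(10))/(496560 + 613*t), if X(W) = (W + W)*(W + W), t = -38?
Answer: 120094/236633 ≈ 0.50751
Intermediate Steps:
X(W) = 4*W**2 (X(W) = (2*W)*(2*W) = 4*W**2)
(239788 + X(10))/(496560 + 613*t) = (239788 + 4*10**2)/(496560 + 613*(-38)) = (239788 + 4*100)/(496560 - 23294) = (239788 + 400)/473266 = 240188*(1/473266) = 120094/236633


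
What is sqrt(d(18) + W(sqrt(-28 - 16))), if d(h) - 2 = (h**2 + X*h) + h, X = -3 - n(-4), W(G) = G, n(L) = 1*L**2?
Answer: sqrt(2 + 2*I*sqrt(11)) ≈ 2.1128 + 1.5697*I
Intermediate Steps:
n(L) = L**2
X = -19 (X = -3 - 1*(-4)**2 = -3 - 1*16 = -3 - 16 = -19)
d(h) = 2 + h**2 - 18*h (d(h) = 2 + ((h**2 - 19*h) + h) = 2 + (h**2 - 18*h) = 2 + h**2 - 18*h)
sqrt(d(18) + W(sqrt(-28 - 16))) = sqrt((2 + 18**2 - 18*18) + sqrt(-28 - 16)) = sqrt((2 + 324 - 324) + sqrt(-44)) = sqrt(2 + 2*I*sqrt(11))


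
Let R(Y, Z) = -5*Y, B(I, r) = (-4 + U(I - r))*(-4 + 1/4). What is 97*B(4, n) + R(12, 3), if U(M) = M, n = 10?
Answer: 7155/2 ≈ 3577.5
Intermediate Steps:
B(I, r) = 15 - 15*I/4 + 15*r/4 (B(I, r) = (-4 + (I - r))*(-4 + 1/4) = (-4 + I - r)*(-4 + 1/4) = (-4 + I - r)*(-15/4) = 15 - 15*I/4 + 15*r/4)
97*B(4, n) + R(12, 3) = 97*(15 - 15/4*4 + (15/4)*10) - 5*12 = 97*(15 - 15 + 75/2) - 60 = 97*(75/2) - 60 = 7275/2 - 60 = 7155/2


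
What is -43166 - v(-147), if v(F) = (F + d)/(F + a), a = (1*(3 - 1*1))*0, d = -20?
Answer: -6345569/147 ≈ -43167.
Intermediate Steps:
a = 0 (a = (1*(3 - 1))*0 = (1*2)*0 = 2*0 = 0)
v(F) = (-20 + F)/F (v(F) = (F - 20)/(F + 0) = (-20 + F)/F)
-43166 - v(-147) = -43166 - (-20 - 147)/(-147) = -43166 - (-1)*(-167)/147 = -43166 - 1*167/147 = -43166 - 167/147 = -6345569/147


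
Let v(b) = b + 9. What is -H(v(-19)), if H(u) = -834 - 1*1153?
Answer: 1987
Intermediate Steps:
v(b) = 9 + b
H(u) = -1987 (H(u) = -834 - 1153 = -1987)
-H(v(-19)) = -1*(-1987) = 1987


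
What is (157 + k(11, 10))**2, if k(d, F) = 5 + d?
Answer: 29929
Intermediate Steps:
(157 + k(11, 10))**2 = (157 + (5 + 11))**2 = (157 + 16)**2 = 173**2 = 29929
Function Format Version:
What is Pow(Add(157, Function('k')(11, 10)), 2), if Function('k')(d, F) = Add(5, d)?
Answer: 29929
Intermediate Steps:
Pow(Add(157, Function('k')(11, 10)), 2) = Pow(Add(157, Add(5, 11)), 2) = Pow(Add(157, 16), 2) = Pow(173, 2) = 29929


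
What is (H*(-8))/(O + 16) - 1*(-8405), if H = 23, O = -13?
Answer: 25031/3 ≈ 8343.7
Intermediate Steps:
(H*(-8))/(O + 16) - 1*(-8405) = (23*(-8))/(-13 + 16) - 1*(-8405) = -184/3 + 8405 = 25031/3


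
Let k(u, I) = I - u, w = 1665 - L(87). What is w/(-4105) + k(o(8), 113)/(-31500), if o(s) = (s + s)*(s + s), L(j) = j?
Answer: -9823997/25861500 ≈ -0.37987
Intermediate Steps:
w = 1578 (w = 1665 - 1*87 = 1665 - 87 = 1578)
o(s) = 4*s² (o(s) = (2*s)*(2*s) = 4*s²)
w/(-4105) + k(o(8), 113)/(-31500) = 1578/(-4105) + (113 - 4*8²)/(-31500) = 1578*(-1/4105) + (113 - 4*64)*(-1/31500) = -1578/4105 + (113 - 1*256)*(-1/31500) = -1578/4105 + (113 - 256)*(-1/31500) = -1578/4105 - 143*(-1/31500) = -1578/4105 + 143/31500 = -9823997/25861500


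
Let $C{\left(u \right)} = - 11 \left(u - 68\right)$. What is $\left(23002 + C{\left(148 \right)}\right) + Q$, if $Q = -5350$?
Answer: $16772$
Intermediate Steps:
$C{\left(u \right)} = 748 - 11 u$ ($C{\left(u \right)} = - 11 \left(-68 + u\right) = 748 - 11 u$)
$\left(23002 + C{\left(148 \right)}\right) + Q = \left(23002 + \left(748 - 1628\right)\right) - 5350 = \left(23002 - 880\right) - 5350 = 22122 - 5350 = 16772$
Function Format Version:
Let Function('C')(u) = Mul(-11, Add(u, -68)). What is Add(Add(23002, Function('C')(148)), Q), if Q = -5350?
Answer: 16772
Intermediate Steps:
Function('C')(u) = Add(748, Mul(-11, u)) (Function('C')(u) = Mul(-11, Add(-68, u)) = Add(748, Mul(-11, u)))
Add(Add(23002, Function('C')(148)), Q) = Add(Add(23002, Add(748, Mul(-11, 148))), -5350) = Add(Add(23002, Add(748, -1628)), -5350) = Add(Add(23002, -880), -5350) = Add(22122, -5350) = 16772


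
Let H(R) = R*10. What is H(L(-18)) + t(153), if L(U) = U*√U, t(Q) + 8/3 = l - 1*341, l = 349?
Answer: 16/3 - 540*I*√2 ≈ 5.3333 - 763.68*I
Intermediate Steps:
t(Q) = 16/3 (t(Q) = -8/3 + (349 - 1*341) = -8/3 + (349 - 341) = -8/3 + 8 = 16/3)
L(U) = U^(3/2)
H(R) = 10*R
H(L(-18)) + t(153) = 10*(-18)^(3/2) + 16/3 = 10*(-54*I*√2) + 16/3 = -540*I*√2 + 16/3 = 16/3 - 540*I*√2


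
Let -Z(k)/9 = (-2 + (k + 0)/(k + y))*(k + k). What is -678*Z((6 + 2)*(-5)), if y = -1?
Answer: 20502720/41 ≈ 5.0007e+5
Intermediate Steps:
Z(k) = -18*k*(-2 + k/(-1 + k)) (Z(k) = -9*(-2 + (k + 0)/(k - 1))*(k + k) = -9*(-2 + k/(-1 + k))*2*k = -18*k*(-2 + k/(-1 + k)))
-678*Z((6 + 2)*(-5)) = -12204*(6 + 2)*(-5)*(-2 + (6 + 2)*(-5))/(-1 + (6 + 2)*(-5)) = -12204*8*(-5)*(-2 + 8*(-5))/(-1 + 8*(-5)) = -12204*(-40)*(-2 - 40)/(-1 - 40) = -12204*(-40)*(-42)/(-41) = -12204*(-40)*(-1)*(-42)/41 = -678*(-30240/41) = 20502720/41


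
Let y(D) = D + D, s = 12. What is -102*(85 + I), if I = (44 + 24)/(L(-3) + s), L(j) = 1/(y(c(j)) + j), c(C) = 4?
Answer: -563550/61 ≈ -9238.5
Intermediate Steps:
y(D) = 2*D
L(j) = 1/(8 + j) (L(j) = 1/(2*4 + j) = 1/(8 + j))
I = 340/61 (I = (44 + 24)/(1/(8 - 3) + 12) = 68/(1/5 + 12) = 68/(⅕ + 12) = 68/(61/5) = 68*(5/61) = 340/61 ≈ 5.5738)
-102*(85 + I) = -102*(85 + 340/61) = -102*5525/61 = -563550/61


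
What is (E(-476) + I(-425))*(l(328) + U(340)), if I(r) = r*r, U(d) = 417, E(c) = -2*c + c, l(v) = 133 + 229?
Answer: 141077679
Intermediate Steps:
l(v) = 362
E(c) = -c
I(r) = r²
(E(-476) + I(-425))*(l(328) + U(340)) = (-1*(-476) + (-425)²)*(362 + 417) = (476 + 180625)*779 = 181101*779 = 141077679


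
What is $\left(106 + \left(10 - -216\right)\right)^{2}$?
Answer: $110224$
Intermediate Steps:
$\left(106 + \left(10 - -216\right)\right)^{2} = \left(106 + \left(10 + 216\right)\right)^{2} = \left(106 + 226\right)^{2} = 332^{2} = 110224$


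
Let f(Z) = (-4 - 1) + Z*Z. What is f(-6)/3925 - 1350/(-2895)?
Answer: 359233/757525 ≈ 0.47422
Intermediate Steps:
f(Z) = -5 + Z**2
f(-6)/3925 - 1350/(-2895) = (-5 + (-6)**2)/3925 - 1350/(-2895) = (-5 + 36)*(1/3925) - 1350*(-1/2895) = 31*(1/3925) + 90/193 = 31/3925 + 90/193 = 359233/757525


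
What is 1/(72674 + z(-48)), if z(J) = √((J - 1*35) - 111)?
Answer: 36337/2640755235 - I*√194/5281510470 ≈ 1.376e-5 - 2.6372e-9*I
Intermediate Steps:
z(J) = √(-146 + J) (z(J) = √((J - 35) - 111) = √((-35 + J) - 111) = √(-146 + J))
1/(72674 + z(-48)) = 1/(72674 + √(-146 - 48)) = 1/(72674 + √(-194)) = 1/(72674 + I*√194)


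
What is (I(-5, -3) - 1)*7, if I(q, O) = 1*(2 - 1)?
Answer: 0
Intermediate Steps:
I(q, O) = 1 (I(q, O) = 1*1 = 1)
(I(-5, -3) - 1)*7 = (1 - 1)*7 = 0*7 = 0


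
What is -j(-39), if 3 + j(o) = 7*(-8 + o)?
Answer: 332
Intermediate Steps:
j(o) = -59 + 7*o (j(o) = -3 + 7*(-8 + o) = -3 + (-56 + 7*o) = -59 + 7*o)
-j(-39) = -(-59 + 7*(-39)) = -(-59 - 273) = -1*(-332) = 332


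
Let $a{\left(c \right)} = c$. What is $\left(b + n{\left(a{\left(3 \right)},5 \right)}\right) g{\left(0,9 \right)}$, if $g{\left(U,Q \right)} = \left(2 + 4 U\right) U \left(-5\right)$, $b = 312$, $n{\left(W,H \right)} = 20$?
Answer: $0$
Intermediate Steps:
$g{\left(U,Q \right)} = - 5 U \left(2 + 4 U\right)$ ($g{\left(U,Q \right)} = U \left(2 + 4 U\right) \left(-5\right) = - 5 U \left(2 + 4 U\right)$)
$\left(b + n{\left(a{\left(3 \right)},5 \right)}\right) g{\left(0,9 \right)} = \left(312 + 20\right) \left(\left(-10\right) 0 \left(1 + 2 \cdot 0\right)\right) = 332 \left(\left(-10\right) 0 \left(1 + 0\right)\right) = 332 \left(\left(-10\right) 0 \cdot 1\right) = 332 \cdot 0 = 0$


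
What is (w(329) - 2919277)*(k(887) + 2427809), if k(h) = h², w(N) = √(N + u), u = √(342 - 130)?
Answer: -9384243620106 + 3214578*√(329 + 2*√53) ≈ -9.3842e+12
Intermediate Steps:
u = 2*√53 (u = √212 = 2*√53 ≈ 14.560)
w(N) = √(N + 2*√53)
(w(329) - 2919277)*(k(887) + 2427809) = (√(329 + 2*√53) - 2919277)*(887² + 2427809) = (-2919277 + √(329 + 2*√53))*(786769 + 2427809) = (-2919277 + √(329 + 2*√53))*3214578 = -9384243620106 + 3214578*√(329 + 2*√53)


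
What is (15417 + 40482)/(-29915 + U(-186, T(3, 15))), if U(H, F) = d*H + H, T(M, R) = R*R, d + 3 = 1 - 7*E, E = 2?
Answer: -55899/27125 ≈ -2.0608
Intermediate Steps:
d = -16 (d = -3 + (1 - 7*2) = -3 + (1 - 14) = -3 - 13 = -16)
T(M, R) = R²
U(H, F) = -15*H (U(H, F) = -16*H + H = -15*H)
(15417 + 40482)/(-29915 + U(-186, T(3, 15))) = (15417 + 40482)/(-29915 - 15*(-186)) = 55899/(-29915 + 2790) = 55899/(-27125) = 55899*(-1/27125) = -55899/27125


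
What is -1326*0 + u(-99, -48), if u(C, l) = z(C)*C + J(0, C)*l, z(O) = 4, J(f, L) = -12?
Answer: 180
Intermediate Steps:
u(C, l) = -12*l + 4*C (u(C, l) = 4*C - 12*l = -12*l + 4*C)
-1326*0 + u(-99, -48) = -1326*0 + (-12*(-48) + 4*(-99)) = 0 + (576 - 396) = 0 + 180 = 180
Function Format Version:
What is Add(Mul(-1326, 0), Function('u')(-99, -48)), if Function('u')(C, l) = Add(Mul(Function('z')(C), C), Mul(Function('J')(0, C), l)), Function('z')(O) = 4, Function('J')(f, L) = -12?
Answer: 180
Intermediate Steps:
Function('u')(C, l) = Add(Mul(-12, l), Mul(4, C)) (Function('u')(C, l) = Add(Mul(4, C), Mul(-12, l)) = Add(Mul(-12, l), Mul(4, C)))
Add(Mul(-1326, 0), Function('u')(-99, -48)) = Add(Mul(-1326, 0), Add(Mul(-12, -48), Mul(4, -99))) = Add(0, Add(576, -396)) = Add(0, 180) = 180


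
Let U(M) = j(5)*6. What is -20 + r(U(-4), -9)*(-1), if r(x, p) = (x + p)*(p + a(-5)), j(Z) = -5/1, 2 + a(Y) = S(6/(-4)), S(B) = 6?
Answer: -215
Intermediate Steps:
a(Y) = 4 (a(Y) = -2 + 6 = 4)
j(Z) = -5 (j(Z) = -5*1 = -5)
U(M) = -30 (U(M) = -5*6 = -30)
r(x, p) = (4 + p)*(p + x) (r(x, p) = (x + p)*(p + 4) = (p + x)*(4 + p) = (4 + p)*(p + x))
-20 + r(U(-4), -9)*(-1) = -20 + ((-9)² + 4*(-9) + 4*(-30) - 9*(-30))*(-1) = -20 + (81 - 36 - 120 + 270)*(-1) = -20 + 195*(-1) = -20 - 195 = -215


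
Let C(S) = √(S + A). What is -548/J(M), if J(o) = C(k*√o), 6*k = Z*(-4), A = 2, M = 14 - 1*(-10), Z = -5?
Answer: -274*√6/√(3 + 10*√6) ≈ -128.00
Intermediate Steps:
M = 24 (M = 14 + 10 = 24)
k = 10/3 (k = (-5*(-4))/6 = (⅙)*20 = 10/3 ≈ 3.3333)
C(S) = √(2 + S) (C(S) = √(S + 2) = √(2 + S))
J(o) = √(2 + 10*√o/3)
-548/J(M) = -548*3/√(18 + 30*√24) = -548*3/√(18 + 30*(2*√6)) = -548*3/√(18 + 60*√6) = -1644/√(18 + 60*√6)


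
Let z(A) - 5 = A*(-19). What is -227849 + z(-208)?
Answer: -223892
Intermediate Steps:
z(A) = 5 - 19*A (z(A) = 5 + A*(-19) = 5 - 19*A)
-227849 + z(-208) = -227849 + (5 - 19*(-208)) = -227849 + (5 + 3952) = -227849 + 3957 = -223892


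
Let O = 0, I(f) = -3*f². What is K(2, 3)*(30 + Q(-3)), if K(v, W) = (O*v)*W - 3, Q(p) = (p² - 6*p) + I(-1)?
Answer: -162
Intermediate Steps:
Q(p) = -3 + p² - 6*p (Q(p) = (p² - 6*p) - 3*(-1)² = (p² - 6*p) - 3*1 = (p² - 6*p) - 3 = -3 + p² - 6*p)
K(v, W) = -3 (K(v, W) = (0*v)*W - 3 = 0*W - 3 = 0 - 3 = -3)
K(2, 3)*(30 + Q(-3)) = -3*(30 + (-3 + (-3)² - 6*(-3))) = -3*(30 + (-3 + 9 + 18)) = -3*(30 + 24) = -3*54 = -162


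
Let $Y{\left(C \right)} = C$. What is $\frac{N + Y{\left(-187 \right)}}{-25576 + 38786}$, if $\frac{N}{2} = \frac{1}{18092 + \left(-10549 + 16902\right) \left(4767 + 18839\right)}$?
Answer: $- \frac{7011892717}{495332100525} \approx -0.014156$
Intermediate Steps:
$N = \frac{1}{74993505}$ ($N = \frac{2}{18092 + \left(-10549 + 16902\right) \left(4767 + 18839\right)} = \frac{2}{18092 + 6353 \cdot 23606} = \frac{2}{18092 + 149968918} = \frac{2}{149987010} = 2 \cdot \frac{1}{149987010} = \frac{1}{74993505} \approx 1.3334 \cdot 10^{-8}$)
$\frac{N + Y{\left(-187 \right)}}{-25576 + 38786} = \frac{\frac{1}{74993505} - 187}{-25576 + 38786} = - \frac{14023785434}{74993505 \cdot 13210} = \left(- \frac{14023785434}{74993505}\right) \frac{1}{13210} = - \frac{7011892717}{495332100525}$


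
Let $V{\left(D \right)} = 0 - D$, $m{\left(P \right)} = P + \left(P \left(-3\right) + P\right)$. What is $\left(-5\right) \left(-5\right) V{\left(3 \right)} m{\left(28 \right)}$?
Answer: $2100$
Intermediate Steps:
$m{\left(P \right)} = - P$ ($m{\left(P \right)} = P + \left(- 3 P + P\right) = P - 2 P = - P$)
$V{\left(D \right)} = - D$
$\left(-5\right) \left(-5\right) V{\left(3 \right)} m{\left(28 \right)} = \left(-5\right) \left(-5\right) \left(\left(-1\right) 3\right) \left(\left(-1\right) 28\right) = 25 \left(-3\right) \left(-28\right) = \left(-75\right) \left(-28\right) = 2100$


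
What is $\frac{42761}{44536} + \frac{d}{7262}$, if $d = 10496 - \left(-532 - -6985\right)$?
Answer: $\frac{245294715}{161710216} \approx 1.5169$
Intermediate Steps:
$d = 4043$ ($d = 10496 - \left(-532 + 6985\right) = 10496 - 6453 = 4043$)
$\frac{42761}{44536} + \frac{d}{7262} = \frac{42761}{44536} + \frac{4043}{7262} = \frac{245294715}{161710216}$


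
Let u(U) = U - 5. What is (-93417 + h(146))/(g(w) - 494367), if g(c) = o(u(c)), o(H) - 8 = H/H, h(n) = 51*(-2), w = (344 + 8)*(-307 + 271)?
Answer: 31173/164786 ≈ 0.18917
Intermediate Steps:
w = -12672 (w = 352*(-36) = -12672)
h(n) = -102
u(U) = -5 + U
o(H) = 9 (o(H) = 8 + H/H = 8 + 1 = 9)
g(c) = 9
(-93417 + h(146))/(g(w) - 494367) = (-93417 - 102)/(9 - 494367) = -93519/(-494358) = -93519*(-1/494358) = 31173/164786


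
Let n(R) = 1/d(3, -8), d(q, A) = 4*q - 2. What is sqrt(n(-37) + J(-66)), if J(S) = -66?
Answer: I*sqrt(6590)/10 ≈ 8.1179*I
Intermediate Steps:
d(q, A) = -2 + 4*q
n(R) = 1/10 (n(R) = 1/(-2 + 4*3) = 1/(-2 + 12) = 1/10)
sqrt(n(-37) + J(-66)) = sqrt(1/10 - 66) = sqrt(-659/10) = I*sqrt(6590)/10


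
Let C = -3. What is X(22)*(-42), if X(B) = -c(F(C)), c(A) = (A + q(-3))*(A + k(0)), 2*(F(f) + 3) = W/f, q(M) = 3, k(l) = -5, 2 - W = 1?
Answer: 343/6 ≈ 57.167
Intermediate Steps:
W = 1 (W = 2 - 1*1 = 2 - 1 = 1)
F(f) = -3 + 1/(2*f) (F(f) = -3 + (1/f)/2 = -3 + 1/(2*f))
c(A) = (-5 + A)*(3 + A) (c(A) = (A + 3)*(A - 5) = (3 + A)*(-5 + A) = (-5 + A)*(3 + A))
X(B) = -49/36 (X(B) = -(-15 + (-3 + (½)/(-3))² - 2*(-3 + (½)/(-3))) = -(-15 + (-3 + (½)*(-⅓))² - 2*(-3 + (½)*(-⅓))) = -(-15 + (-3 - ⅙)² - 2*(-3 - ⅙)) = -(-15 + (-19/6)² - 2*(-19/6)) = -(-15 + 361/36 + 19/3) = -1*49/36 = -49/36)
X(22)*(-42) = -49/36*(-42) = 343/6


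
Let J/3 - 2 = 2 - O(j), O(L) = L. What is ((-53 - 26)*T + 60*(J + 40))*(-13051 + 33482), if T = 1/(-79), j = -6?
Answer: 85830631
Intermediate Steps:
T = -1/79 ≈ -0.012658
J = 30 (J = 6 + 3*(2 - 1*(-6)) = 6 + 3*(2 + 6) = 6 + 3*8 = 6 + 24 = 30)
((-53 - 26)*T + 60*(J + 40))*(-13051 + 33482) = ((-53 - 26)*(-1/79) + 60*(30 + 40))*(-13051 + 33482) = (-79*(-1/79) + 60*70)*20431 = (1 + 4200)*20431 = 4201*20431 = 85830631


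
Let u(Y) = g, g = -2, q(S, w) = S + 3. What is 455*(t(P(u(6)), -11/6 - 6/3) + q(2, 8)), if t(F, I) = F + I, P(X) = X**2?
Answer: 14105/6 ≈ 2350.8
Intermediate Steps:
q(S, w) = 3 + S
u(Y) = -2
455*(t(P(u(6)), -11/6 - 6/3) + q(2, 8)) = 455*(((-2)**2 + (-11/6 - 6/3)) + (3 + 2)) = 455*((4 + (-11*1/6 - 6*1/3)) + 5) = 455*((4 + (-11/6 - 2)) + 5) = 455*((4 - 23/6) + 5) = 455*(1/6 + 5) = 455*(31/6) = 14105/6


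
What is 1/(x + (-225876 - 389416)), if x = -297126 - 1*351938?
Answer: -1/1264356 ≈ -7.9092e-7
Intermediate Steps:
x = -649064 (x = -297126 - 351938 = -649064)
1/(x + (-225876 - 389416)) = 1/(-649064 + (-225876 - 389416)) = 1/(-649064 - 615292) = 1/(-1264356) = -1/1264356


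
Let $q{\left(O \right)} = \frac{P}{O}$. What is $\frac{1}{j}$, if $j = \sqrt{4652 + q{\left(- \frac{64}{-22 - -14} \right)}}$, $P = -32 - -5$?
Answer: $\frac{2 \sqrt{74378}}{37189} \approx 0.014667$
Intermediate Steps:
$P = -27$ ($P = -32 + 5 = -27$)
$q{\left(O \right)} = - \frac{27}{O}$
$j = \frac{\sqrt{74378}}{4}$ ($j = \sqrt{4652 - \frac{27}{\left(-64\right) \frac{1}{-22 - -14}}} = \sqrt{4652 - \frac{27}{\left(-64\right) \frac{1}{-22 + 14}}} = \sqrt{4652 - \frac{27}{\left(-64\right) \frac{1}{-8}}} = \sqrt{4652 - \frac{27}{\left(-64\right) \left(- \frac{1}{8}\right)}} = \sqrt{4652 - \frac{27}{8}} = \sqrt{\frac{37189}{8}} = \frac{\sqrt{74378}}{4} \approx 68.181$)
$\frac{1}{j} = \frac{1}{\frac{1}{4} \sqrt{74378}} = \frac{2 \sqrt{74378}}{37189}$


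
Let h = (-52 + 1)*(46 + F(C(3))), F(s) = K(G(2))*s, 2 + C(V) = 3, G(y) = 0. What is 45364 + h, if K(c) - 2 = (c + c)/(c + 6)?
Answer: 42916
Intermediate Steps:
C(V) = 1 (C(V) = -2 + 3 = 1)
K(c) = 2 + 2*c/(6 + c) (K(c) = 2 + (c + c)/(c + 6) = 2 + (2*c)/(6 + c) = 2 + 2*c/(6 + c))
F(s) = 2*s (F(s) = (4*(3 + 0)/(6 + 0))*s = (4*3/6)*s = (4*(⅙)*3)*s = 2*s)
h = -2448 (h = (-52 + 1)*(46 + 2*1) = -51*(46 + 2) = -51*48 = -2448)
45364 + h = 45364 - 2448 = 42916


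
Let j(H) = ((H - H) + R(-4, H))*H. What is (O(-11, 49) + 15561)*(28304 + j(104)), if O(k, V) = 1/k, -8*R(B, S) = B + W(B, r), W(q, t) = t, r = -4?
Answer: 4862597360/11 ≈ 4.4205e+8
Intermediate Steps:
R(B, S) = ½ - B/8 (R(B, S) = -(B - 4)/8 = -(-4 + B)/8 = ½ - B/8)
j(H) = H (j(H) = ((H - H) + (½ - ⅛*(-4)))*H = (0 + (½ + ½))*H = (0 + 1)*H = 1*H = H)
(O(-11, 49) + 15561)*(28304 + j(104)) = (1/(-11) + 15561)*(28304 + 104) = (-1/11 + 15561)*28408 = (171170/11)*28408 = 4862597360/11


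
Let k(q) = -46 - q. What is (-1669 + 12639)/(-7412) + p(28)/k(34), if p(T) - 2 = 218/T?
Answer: -3325461/2075360 ≈ -1.6024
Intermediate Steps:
p(T) = 2 + 218/T
(-1669 + 12639)/(-7412) + p(28)/k(34) = (-1669 + 12639)/(-7412) + (2 + 218/28)/(-46 - 1*34) = 10970*(-1/7412) + (2 + 218*(1/28))/(-46 - 34) = -5485/3706 + (2 + 109/14)/(-80) = -5485/3706 + (137/14)*(-1/80) = -5485/3706 - 137/1120 = -3325461/2075360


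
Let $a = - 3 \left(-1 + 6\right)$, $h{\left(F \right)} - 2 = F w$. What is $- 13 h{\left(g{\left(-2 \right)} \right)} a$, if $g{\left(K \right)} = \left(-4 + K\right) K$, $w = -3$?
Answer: $-6630$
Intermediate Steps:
$g{\left(K \right)} = K \left(-4 + K\right)$
$h{\left(F \right)} = 2 - 3 F$ ($h{\left(F \right)} = 2 + F \left(-3\right) = 2 - 3 F$)
$a = -15$ ($a = \left(-3\right) 5 = -15$)
$- 13 h{\left(g{\left(-2 \right)} \right)} a = - 13 \left(2 - 3 \left(- 2 \left(-4 - 2\right)\right)\right) \left(-15\right) = - 13 \left(2 - 3 \left(\left(-2\right) \left(-6\right)\right)\right) \left(-15\right) = - 13 \left(2 - 36\right) \left(-15\right) = \left(-13\right) \left(-34\right) \left(-15\right) = 442 \left(-15\right) = -6630$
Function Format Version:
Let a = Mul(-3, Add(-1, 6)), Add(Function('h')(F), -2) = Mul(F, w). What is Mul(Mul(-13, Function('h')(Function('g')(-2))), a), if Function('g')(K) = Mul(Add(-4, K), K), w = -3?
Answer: -6630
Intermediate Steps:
Function('g')(K) = Mul(K, Add(-4, K))
Function('h')(F) = Add(2, Mul(-3, F)) (Function('h')(F) = Add(2, Mul(F, -3)) = Add(2, Mul(-3, F)))
a = -15 (a = Mul(-3, 5) = -15)
Mul(Mul(-13, Function('h')(Function('g')(-2))), a) = Mul(Mul(-13, Add(2, Mul(-3, Mul(-2, Add(-4, -2))))), -15) = Mul(Mul(-13, Add(2, Mul(-3, Mul(-2, -6)))), -15) = Mul(Mul(-13, Add(2, Mul(-3, 12))), -15) = Mul(Mul(-13, Add(2, -36)), -15) = Mul(Mul(-13, -34), -15) = Mul(442, -15) = -6630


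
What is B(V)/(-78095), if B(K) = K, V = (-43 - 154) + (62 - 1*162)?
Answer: 297/78095 ≈ 0.0038031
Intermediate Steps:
V = -297 (V = -197 + (62 - 162) = -197 - 100 = -297)
B(V)/(-78095) = -297/(-78095) = -297*(-1/78095) = 297/78095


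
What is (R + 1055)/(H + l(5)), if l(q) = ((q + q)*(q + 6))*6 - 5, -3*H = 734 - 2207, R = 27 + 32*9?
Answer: 685/573 ≈ 1.1955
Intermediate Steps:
R = 315 (R = 27 + 288 = 315)
H = 491 (H = -(734 - 2207)/3 = -⅓*(-1473) = 491)
l(q) = -5 + 12*q*(6 + q) (l(q) = ((2*q)*(6 + q))*6 - 5 = (2*q*(6 + q))*6 - 5 = 12*q*(6 + q) - 5 = -5 + 12*q*(6 + q))
(R + 1055)/(H + l(5)) = (315 + 1055)/(491 + (-5 + 12*5² + 72*5)) = 1370/(491 + (-5 + 12*25 + 360)) = 1370/(491 + (-5 + 300 + 360)) = 1370/(491 + 655) = 1370/1146 = 1370*(1/1146) = 685/573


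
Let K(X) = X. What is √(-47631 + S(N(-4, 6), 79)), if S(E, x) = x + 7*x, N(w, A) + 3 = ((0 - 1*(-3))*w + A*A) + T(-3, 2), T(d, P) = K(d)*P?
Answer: I*√46999 ≈ 216.79*I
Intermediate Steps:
T(d, P) = P*d (T(d, P) = d*P = P*d)
N(w, A) = -9 + A² + 3*w (N(w, A) = -3 + (((0 - 1*(-3))*w + A*A) + 2*(-3)) = -3 + (((0 + 3)*w + A²) - 6) = -3 + ((3*w + A²) - 6) = -3 + ((A² + 3*w) - 6) = -3 + (-6 + A² + 3*w) = -9 + A² + 3*w)
S(E, x) = 8*x
√(-47631 + S(N(-4, 6), 79)) = √(-47631 + 8*79) = √(-47631 + 632) = √(-46999) = I*√46999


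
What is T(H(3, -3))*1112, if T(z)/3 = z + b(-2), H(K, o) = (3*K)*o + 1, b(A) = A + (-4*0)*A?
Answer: -93408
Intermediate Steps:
b(A) = A (b(A) = A + 0*A = A + 0 = A)
H(K, o) = 1 + 3*K*o (H(K, o) = 3*K*o + 1 = 1 + 3*K*o)
T(z) = -6 + 3*z (T(z) = 3*(z - 2) = 3*(-2 + z) = -6 + 3*z)
T(H(3, -3))*1112 = (-6 + 3*(1 + 3*3*(-3)))*1112 = (-6 + 3*(1 - 27))*1112 = (-6 + 3*(-26))*1112 = (-6 - 78)*1112 = -84*1112 = -93408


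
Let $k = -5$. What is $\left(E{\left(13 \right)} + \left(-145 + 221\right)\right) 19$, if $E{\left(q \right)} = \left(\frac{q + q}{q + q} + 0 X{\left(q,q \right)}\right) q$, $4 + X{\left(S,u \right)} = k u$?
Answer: $1691$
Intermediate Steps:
$X{\left(S,u \right)} = -4 - 5 u$
$E{\left(q \right)} = q$ ($E{\left(q \right)} = \left(\frac{q + q}{q + q} + 0 \left(-4 - 5 q\right)\right) q = \left(\frac{2 q}{2 q} + 0\right) q = \left(2 q \frac{1}{2 q} + 0\right) q = \left(1 + 0\right) q = 1 q = q$)
$\left(E{\left(13 \right)} + \left(-145 + 221\right)\right) 19 = \left(13 + \left(-145 + 221\right)\right) 19 = \left(13 + 76\right) 19 = 89 \cdot 19 = 1691$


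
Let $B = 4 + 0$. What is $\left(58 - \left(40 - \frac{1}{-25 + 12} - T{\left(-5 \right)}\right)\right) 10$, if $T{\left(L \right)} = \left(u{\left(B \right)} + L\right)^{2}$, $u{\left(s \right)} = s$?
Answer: $\frac{2460}{13} \approx 189.23$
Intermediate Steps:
$B = 4$
$T{\left(L \right)} = \left(4 + L\right)^{2}$
$\left(58 - \left(40 - \frac{1}{-25 + 12} - T{\left(-5 \right)}\right)\right) 10 = \left(58 - \left(40 - \frac{1}{-25 + 12} - \left(4 - 5\right)^{2}\right)\right) 10 = \left(58 + \left(\left(\frac{1}{-13} + \left(-1\right)^{2}\right) - 40\right)\right) 10 = \left(58 + \left(\left(- \frac{1}{13} + 1\right) - 40\right)\right) 10 = \left(58 + \left(\frac{12}{13} - 40\right)\right) 10 = \left(58 - \frac{508}{13}\right) 10 = \frac{246}{13} \cdot 10 = \frac{2460}{13}$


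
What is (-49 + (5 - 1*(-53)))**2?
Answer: 81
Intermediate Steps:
(-49 + (5 - 1*(-53)))**2 = (-49 + (5 + 53))**2 = (-49 + 58)**2 = 9**2 = 81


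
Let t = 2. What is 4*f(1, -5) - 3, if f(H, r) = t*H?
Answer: 5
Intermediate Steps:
f(H, r) = 2*H
4*f(1, -5) - 3 = 4*(2*1) - 3 = 4*2 - 3 = 8 - 3 = 5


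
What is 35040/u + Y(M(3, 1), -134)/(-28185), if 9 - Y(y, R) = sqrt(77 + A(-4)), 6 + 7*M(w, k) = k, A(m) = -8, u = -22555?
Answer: -65853693/42380845 + sqrt(69)/28185 ≈ -1.5536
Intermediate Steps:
M(w, k) = -6/7 + k/7
Y(y, R) = 9 - sqrt(69) (Y(y, R) = 9 - sqrt(77 - 8) = 9 - sqrt(69))
35040/u + Y(M(3, 1), -134)/(-28185) = 35040/(-22555) + (9 - sqrt(69))/(-28185) = 35040*(-1/22555) + (9 - sqrt(69))*(-1/28185) = -7008/4511 + (-3/9395 + sqrt(69)/28185) = -65853693/42380845 + sqrt(69)/28185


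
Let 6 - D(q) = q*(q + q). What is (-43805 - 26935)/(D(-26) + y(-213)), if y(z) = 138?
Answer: 17685/302 ≈ 58.560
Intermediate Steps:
D(q) = 6 - 2*q² (D(q) = 6 - q*(q + q) = 6 - q*2*q = 6 - 2*q²)
(-43805 - 26935)/(D(-26) + y(-213)) = (-43805 - 26935)/((6 - 2*(-26)²) + 138) = -70740/((6 - 2*676) + 138) = -70740/((6 - 1352) + 138) = -70740/(-1346 + 138) = -70740/(-1208) = -70740*(-1/1208) = 17685/302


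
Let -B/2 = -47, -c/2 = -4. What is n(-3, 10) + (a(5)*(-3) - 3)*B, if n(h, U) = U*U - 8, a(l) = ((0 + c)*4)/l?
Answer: -9974/5 ≈ -1994.8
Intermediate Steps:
c = 8 (c = -2*(-4) = 8)
a(l) = 32/l (a(l) = ((0 + 8)*4)/l = (8*4)/l = 32/l)
B = 94 (B = -2*(-47) = 94)
n(h, U) = -8 + U² (n(h, U) = U² - 8 = -8 + U²)
n(-3, 10) + (a(5)*(-3) - 3)*B = (-8 + 10²) + ((32/5)*(-3) - 3)*94 = (-8 + 100) + ((32*(⅕))*(-3) - 3)*94 = 92 + ((32/5)*(-3) - 3)*94 = 92 + (-96/5 - 3)*94 = 92 - 111/5*94 = 92 - 10434/5 = -9974/5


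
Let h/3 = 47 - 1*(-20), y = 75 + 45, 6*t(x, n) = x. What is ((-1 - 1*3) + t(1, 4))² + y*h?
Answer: 868849/36 ≈ 24135.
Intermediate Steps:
t(x, n) = x/6
y = 120
h = 201 (h = 3*(47 - 1*(-20)) = 3*(47 + 20) = 3*67 = 201)
((-1 - 1*3) + t(1, 4))² + y*h = ((-1 - 1*3) + (⅙)*1)² + 120*201 = ((-1 - 3) + ⅙)² + 24120 = (-4 + ⅙)² + 24120 = (-23/6)² + 24120 = 529/36 + 24120 = 868849/36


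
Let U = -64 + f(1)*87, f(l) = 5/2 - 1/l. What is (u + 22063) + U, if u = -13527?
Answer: 17205/2 ≈ 8602.5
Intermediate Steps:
f(l) = 5/2 - 1/l (f(l) = 5*(½) - 1/l = 5/2 - 1/l)
U = 133/2 (U = -64 + (5/2 - 1/1)*87 = -64 + (5/2 - 1*1)*87 = -64 + (5/2 - 1)*87 = -64 + (3/2)*87 = -64 + 261/2 = 133/2 ≈ 66.500)
(u + 22063) + U = (-13527 + 22063) + 133/2 = 8536 + 133/2 = 17205/2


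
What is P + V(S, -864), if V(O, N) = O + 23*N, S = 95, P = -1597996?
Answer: -1617773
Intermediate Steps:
P + V(S, -864) = -1597996 + (95 + 23*(-864)) = -1597996 + (95 - 19872) = -1597996 - 19777 = -1617773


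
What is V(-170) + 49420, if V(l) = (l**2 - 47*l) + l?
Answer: 86140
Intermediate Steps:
V(l) = l**2 - 46*l
V(-170) + 49420 = -170*(-46 - 170) + 49420 = -170*(-216) + 49420 = 36720 + 49420 = 86140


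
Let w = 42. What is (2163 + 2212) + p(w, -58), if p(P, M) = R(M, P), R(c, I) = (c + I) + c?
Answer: 4301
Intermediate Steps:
R(c, I) = I + 2*c (R(c, I) = (I + c) + c = I + 2*c)
p(P, M) = P + 2*M
(2163 + 2212) + p(w, -58) = (2163 + 2212) + (42 + 2*(-58)) = 4375 + (42 - 116) = 4375 - 74 = 4301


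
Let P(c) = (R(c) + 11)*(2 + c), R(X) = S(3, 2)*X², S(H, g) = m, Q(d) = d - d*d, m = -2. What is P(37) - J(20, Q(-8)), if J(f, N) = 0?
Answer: -106353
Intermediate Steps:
Q(d) = d - d²
S(H, g) = -2
R(X) = -2*X²
P(c) = (2 + c)*(11 - 2*c²) (P(c) = (-2*c² + 11)*(2 + c) = (11 - 2*c²)*(2 + c) = (2 + c)*(11 - 2*c²))
P(37) - J(20, Q(-8)) = (22 - 4*37² - 2*37³ + 11*37) - 1*0 = (22 - 4*1369 - 2*50653 + 407) + 0 = (22 - 5476 - 101306 + 407) + 0 = -106353 + 0 = -106353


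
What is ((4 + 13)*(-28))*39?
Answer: -18564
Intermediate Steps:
((4 + 13)*(-28))*39 = (17*(-28))*39 = -476*39 = -18564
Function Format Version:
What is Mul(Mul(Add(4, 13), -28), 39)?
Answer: -18564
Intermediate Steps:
Mul(Mul(Add(4, 13), -28), 39) = Mul(Mul(17, -28), 39) = Mul(-476, 39) = -18564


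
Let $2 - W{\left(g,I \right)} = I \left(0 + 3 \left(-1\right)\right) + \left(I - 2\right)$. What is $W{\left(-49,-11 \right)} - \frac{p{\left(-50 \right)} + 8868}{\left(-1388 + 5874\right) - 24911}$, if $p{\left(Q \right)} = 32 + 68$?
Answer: $- \frac{18878}{1075} \approx -17.561$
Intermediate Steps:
$p{\left(Q \right)} = 100$
$W{\left(g,I \right)} = 4 + 2 I$ ($W{\left(g,I \right)} = 2 - \left(I \left(0 + 3 \left(-1\right)\right) + \left(I - 2\right)\right) = 2 - \left(I \left(0 - 3\right) + \left(-2 + I\right)\right) = 2 - \left(I \left(-3\right) + \left(-2 + I\right)\right) = 2 - \left(- 3 I + \left(-2 + I\right)\right) = 2 - \left(-2 - 2 I\right) = 2 + \left(2 + 2 I\right) = 4 + 2 I$)
$W{\left(-49,-11 \right)} - \frac{p{\left(-50 \right)} + 8868}{\left(-1388 + 5874\right) - 24911} = \left(4 + 2 \left(-11\right)\right) - \frac{100 + 8868}{\left(-1388 + 5874\right) - 24911} = \left(4 - 22\right) - \frac{8968}{4486 - 24911} = -18 - \frac{8968}{-20425} = -18 - 8968 \left(- \frac{1}{20425}\right) = -18 - - \frac{472}{1075} = -18 + \frac{472}{1075} = - \frac{18878}{1075}$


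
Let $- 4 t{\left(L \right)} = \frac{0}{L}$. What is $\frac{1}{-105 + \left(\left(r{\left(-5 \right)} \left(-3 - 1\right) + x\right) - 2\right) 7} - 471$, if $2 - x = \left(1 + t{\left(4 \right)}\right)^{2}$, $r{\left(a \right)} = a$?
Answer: $- \frac{13187}{28} \approx -470.96$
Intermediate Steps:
$t{\left(L \right)} = 0$ ($t{\left(L \right)} = - \frac{0 \frac{1}{L}}{4} = \left(- \frac{1}{4}\right) 0 = 0$)
$x = 1$ ($x = 2 - \left(1 + 0\right)^{2} = 2 - 1^{2} = 2 - 1 = 1$)
$\frac{1}{-105 + \left(\left(r{\left(-5 \right)} \left(-3 - 1\right) + x\right) - 2\right) 7} - 471 = \frac{1}{-105 + \left(\left(- 5 \left(-3 - 1\right) + 1\right) - 2\right) 7} - 471 = \frac{1}{-105 + \left(\left(\left(-5\right) \left(-4\right) + 1\right) - 2\right) 7} - 471 = \frac{1}{-105 + \left(\left(20 + 1\right) - 2\right) 7} - 471 = \frac{1}{-105 + \left(21 - 2\right) 7} - 471 = \frac{1}{-105 + 19 \cdot 7} - 471 = \frac{1}{-105 + 133} - 471 = \frac{1}{28} - 471 = - \frac{13187}{28}$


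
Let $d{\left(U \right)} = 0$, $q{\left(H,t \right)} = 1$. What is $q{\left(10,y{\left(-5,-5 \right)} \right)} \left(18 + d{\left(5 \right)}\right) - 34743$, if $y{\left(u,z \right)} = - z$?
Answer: $-34725$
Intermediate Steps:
$q{\left(10,y{\left(-5,-5 \right)} \right)} \left(18 + d{\left(5 \right)}\right) - 34743 = 1 \left(18 + 0\right) - 34743 = 1 \cdot 18 - 34743 = 18 - 34743 = -34725$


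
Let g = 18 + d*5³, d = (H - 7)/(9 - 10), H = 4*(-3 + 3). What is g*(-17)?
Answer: -15181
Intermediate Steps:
H = 0 (H = 4*0 = 0)
d = 7 (d = (0 - 7)/(9 - 10) = -7/(-1) = -7*(-1) = 7)
g = 893 (g = 18 + 7*5³ = 18 + 7*125 = 18 + 875 = 893)
g*(-17) = 893*(-17) = -15181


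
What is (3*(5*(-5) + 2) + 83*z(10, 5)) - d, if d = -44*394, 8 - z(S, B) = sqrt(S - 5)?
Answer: 17931 - 83*sqrt(5) ≈ 17745.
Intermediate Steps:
z(S, B) = 8 - sqrt(-5 + S) (z(S, B) = 8 - sqrt(S - 5) = 8 - sqrt(-5 + S))
d = -17336
(3*(5*(-5) + 2) + 83*z(10, 5)) - d = (3*(5*(-5) + 2) + 83*(8 - sqrt(-5 + 10))) - 1*(-17336) = (3*(-25 + 2) + 83*(8 - sqrt(5))) + 17336 = (3*(-23) + (664 - 83*sqrt(5))) + 17336 = (-69 + (664 - 83*sqrt(5))) + 17336 = (595 - 83*sqrt(5)) + 17336 = 17931 - 83*sqrt(5)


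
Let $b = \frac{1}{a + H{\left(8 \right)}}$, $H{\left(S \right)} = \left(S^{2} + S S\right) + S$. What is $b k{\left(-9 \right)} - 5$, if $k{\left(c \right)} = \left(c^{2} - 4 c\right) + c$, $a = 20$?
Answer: $- \frac{56}{13} \approx -4.3077$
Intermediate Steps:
$k{\left(c \right)} = c^{2} - 3 c$
$H{\left(S \right)} = S + 2 S^{2}$ ($H{\left(S \right)} = \left(S^{2} + S^{2}\right) + S = 2 S^{2} + S = S + 2 S^{2}$)
$b = \frac{1}{156}$ ($b = \frac{1}{20 + 8 \left(1 + 2 \cdot 8\right)} = \frac{1}{20 + 8 \left(1 + 16\right)} = \frac{1}{20 + 8 \cdot 17} = \frac{1}{20 + 136} = \frac{1}{156} \approx 0.0064103$)
$b k{\left(-9 \right)} - 5 = \frac{\left(-9\right) \left(-3 - 9\right)}{156} - 5 = \frac{\left(-9\right) \left(-12\right)}{156} - 5 = \frac{1}{156} \cdot 108 - 5 = \frac{9}{13} - 5 = - \frac{56}{13}$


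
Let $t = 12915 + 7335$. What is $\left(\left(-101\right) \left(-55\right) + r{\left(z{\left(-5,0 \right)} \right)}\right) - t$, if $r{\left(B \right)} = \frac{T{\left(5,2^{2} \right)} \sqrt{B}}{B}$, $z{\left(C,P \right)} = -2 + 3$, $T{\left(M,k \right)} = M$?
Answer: $-14690$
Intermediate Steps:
$z{\left(C,P \right)} = 1$
$r{\left(B \right)} = \frac{5}{\sqrt{B}}$ ($r{\left(B \right)} = \frac{5 \sqrt{B}}{B} = \frac{5}{\sqrt{B}}$)
$t = 20250$
$\left(\left(-101\right) \left(-55\right) + r{\left(z{\left(-5,0 \right)} \right)}\right) - t = \left(\left(-101\right) \left(-55\right) + 5 \frac{1}{\sqrt{1}}\right) - 20250 = \left(5555 + 5 \cdot 1\right) - 20250 = \left(5555 + 5\right) - 20250 = 5560 - 20250 = -14690$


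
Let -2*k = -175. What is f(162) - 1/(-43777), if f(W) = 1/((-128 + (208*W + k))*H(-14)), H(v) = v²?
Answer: 6640255/288774017406 ≈ 2.2995e-5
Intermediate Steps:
k = 175/2 (k = -½*(-175) = 175/2 ≈ 87.500)
f(W) = 1/(196*(-81/2 + 208*W)) (f(W) = 1/((-128 + (208*W + 175/2))*((-14)²)) = 1/((-128 + (175/2 + 208*W))*196) = (1/196)/(-81/2 + 208*W) = 1/(196*(-81/2 + 208*W)))
f(162) - 1/(-43777) = 1/(98*(-81 + 416*162)) - 1/(-43777) = 1/(98*(-81 + 67392)) - 1*(-1/43777) = (1/98)/67311 + 1/43777 = (1/98)*(1/67311) + 1/43777 = 1/6596478 + 1/43777 = 6640255/288774017406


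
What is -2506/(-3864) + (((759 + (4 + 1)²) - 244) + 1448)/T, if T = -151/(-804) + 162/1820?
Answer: 200739170953/27949692 ≈ 7182.2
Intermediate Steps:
T = 101267/365820 (T = -151*(-1/804) + 162*(1/1820) = 151/804 + 81/910 = 101267/365820 ≈ 0.27682)
-2506/(-3864) + (((759 + (4 + 1)²) - 244) + 1448)/T = -2506/(-3864) + (((759 + (4 + 1)²) - 244) + 1448)/(101267/365820) = -2506*(-1/3864) + (((759 + 5²) - 244) + 1448)*(365820/101267) = 179/276 + (((759 + 25) - 244) + 1448)*(365820/101267) = 179/276 + ((784 - 244) + 1448)*(365820/101267) = 179/276 + (540 + 1448)*(365820/101267) = 179/276 + 1988*(365820/101267) = 179/276 + 727250160/101267 = 200739170953/27949692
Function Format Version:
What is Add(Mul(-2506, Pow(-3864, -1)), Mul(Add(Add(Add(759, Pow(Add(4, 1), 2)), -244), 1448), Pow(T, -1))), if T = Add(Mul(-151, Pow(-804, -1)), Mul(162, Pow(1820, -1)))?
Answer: Rational(200739170953, 27949692) ≈ 7182.2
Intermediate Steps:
T = Rational(101267, 365820) (T = Add(Mul(-151, Rational(-1, 804)), Mul(162, Rational(1, 1820))) = Add(Rational(151, 804), Rational(81, 910)) = Rational(101267, 365820) ≈ 0.27682)
Add(Mul(-2506, Pow(-3864, -1)), Mul(Add(Add(Add(759, Pow(Add(4, 1), 2)), -244), 1448), Pow(T, -1))) = Add(Mul(-2506, Pow(-3864, -1)), Mul(Add(Add(Add(759, Pow(Add(4, 1), 2)), -244), 1448), Pow(Rational(101267, 365820), -1))) = Add(Mul(-2506, Rational(-1, 3864)), Mul(Add(Add(Add(759, Pow(5, 2)), -244), 1448), Rational(365820, 101267))) = Add(Rational(179, 276), Mul(Add(Add(Add(759, 25), -244), 1448), Rational(365820, 101267))) = Add(Rational(179, 276), Mul(Add(Add(784, -244), 1448), Rational(365820, 101267))) = Add(Rational(179, 276), Mul(Add(540, 1448), Rational(365820, 101267))) = Add(Rational(179, 276), Mul(1988, Rational(365820, 101267))) = Add(Rational(179, 276), Rational(727250160, 101267)) = Rational(200739170953, 27949692)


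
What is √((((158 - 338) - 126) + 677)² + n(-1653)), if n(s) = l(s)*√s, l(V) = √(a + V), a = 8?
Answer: √(137641 - √2719185) ≈ 368.77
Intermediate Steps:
l(V) = √(8 + V)
n(s) = √s*√(8 + s) (n(s) = √(8 + s)*√s = √s*√(8 + s))
√((((158 - 338) - 126) + 677)² + n(-1653)) = √((((158 - 338) - 126) + 677)² + √(-1653)*√(8 - 1653)) = √(((-180 - 126) + 677)² + (I*√1653)*√(-1645)) = √((-306 + 677)² + (I*√1653)*(I*√1645)) = √(371² - √2719185) = √(137641 - √2719185)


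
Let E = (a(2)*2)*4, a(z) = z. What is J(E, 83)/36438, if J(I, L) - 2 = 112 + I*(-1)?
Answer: 49/18219 ≈ 0.0026895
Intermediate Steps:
E = 16 (E = (2*2)*4 = 4*4 = 16)
J(I, L) = 114 - I (J(I, L) = 2 + (112 + I*(-1)) = 2 + (112 - I) = 114 - I)
J(E, 83)/36438 = (114 - 1*16)/36438 = (114 - 16)*(1/36438) = 98*(1/36438) = 49/18219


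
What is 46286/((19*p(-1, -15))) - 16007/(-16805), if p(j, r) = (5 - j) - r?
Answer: 784223023/6705195 ≈ 116.96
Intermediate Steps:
p(j, r) = 5 - j - r
46286/((19*p(-1, -15))) - 16007/(-16805) = 46286/((19*(5 - 1*(-1) - 1*(-15)))) - 16007/(-16805) = 46286/((19*(5 + 1 + 15))) - 16007*(-1/16805) = 46286/((19*21)) + 16007/16805 = 46286/399 + 16007/16805 = 784223023/6705195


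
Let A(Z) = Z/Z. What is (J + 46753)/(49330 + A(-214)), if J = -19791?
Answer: 26962/49331 ≈ 0.54655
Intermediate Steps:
A(Z) = 1
(J + 46753)/(49330 + A(-214)) = (-19791 + 46753)/(49330 + 1) = 26962/49331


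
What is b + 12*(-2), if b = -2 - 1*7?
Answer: -33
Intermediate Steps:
b = -9 (b = -2 - 7 = -9)
b + 12*(-2) = -9 + 12*(-2) = -9 - 24 = -33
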